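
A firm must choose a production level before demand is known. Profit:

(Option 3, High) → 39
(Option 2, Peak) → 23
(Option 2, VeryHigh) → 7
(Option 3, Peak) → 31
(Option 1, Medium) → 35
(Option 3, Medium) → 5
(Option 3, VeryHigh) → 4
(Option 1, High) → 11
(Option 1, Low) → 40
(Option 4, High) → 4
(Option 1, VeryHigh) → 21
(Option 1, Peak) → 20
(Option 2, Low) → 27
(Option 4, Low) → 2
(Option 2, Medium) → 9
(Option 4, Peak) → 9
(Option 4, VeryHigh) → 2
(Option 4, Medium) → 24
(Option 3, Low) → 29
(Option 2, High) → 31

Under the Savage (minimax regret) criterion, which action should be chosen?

Option 2

Column bests: Low=40, Medium=35, High=39, VeryHigh=21, Peak=31.
Option 1 regrets: 0, 0, 28, 0, 11 → max 28
Option 2 regrets: 13, 26, 8, 14, 8 → max 26
Option 3 regrets: 11, 30, 0, 17, 0 → max 30
Option 4 regrets: 38, 11, 35, 19, 22 → max 38
Smallest max regret = 26 → Option 2.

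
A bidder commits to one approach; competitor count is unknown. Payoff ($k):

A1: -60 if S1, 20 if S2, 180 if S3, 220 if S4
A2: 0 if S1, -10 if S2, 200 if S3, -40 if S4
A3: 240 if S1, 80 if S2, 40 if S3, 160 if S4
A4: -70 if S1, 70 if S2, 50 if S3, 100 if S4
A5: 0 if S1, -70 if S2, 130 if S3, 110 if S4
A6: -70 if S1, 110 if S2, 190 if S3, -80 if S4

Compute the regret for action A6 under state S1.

Best payoff under S1 is 240.
Regret = 240 − (-70) = 310.

310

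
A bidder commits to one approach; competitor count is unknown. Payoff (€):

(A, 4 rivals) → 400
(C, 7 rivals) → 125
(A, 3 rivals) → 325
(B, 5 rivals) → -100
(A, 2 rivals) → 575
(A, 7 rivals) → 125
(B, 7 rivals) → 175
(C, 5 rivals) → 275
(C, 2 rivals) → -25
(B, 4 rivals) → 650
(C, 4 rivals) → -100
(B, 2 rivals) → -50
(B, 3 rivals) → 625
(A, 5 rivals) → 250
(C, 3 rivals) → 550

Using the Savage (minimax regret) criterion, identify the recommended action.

Column bests: 2 rivals=575, 3 rivals=625, 4 rivals=650, 5 rivals=275, 7 rivals=175.
A regrets: 0, 300, 250, 25, 50 → max 300
B regrets: 625, 0, 0, 375, 0 → max 625
C regrets: 600, 75, 750, 0, 50 → max 750
Smallest max regret = 300 → A.

A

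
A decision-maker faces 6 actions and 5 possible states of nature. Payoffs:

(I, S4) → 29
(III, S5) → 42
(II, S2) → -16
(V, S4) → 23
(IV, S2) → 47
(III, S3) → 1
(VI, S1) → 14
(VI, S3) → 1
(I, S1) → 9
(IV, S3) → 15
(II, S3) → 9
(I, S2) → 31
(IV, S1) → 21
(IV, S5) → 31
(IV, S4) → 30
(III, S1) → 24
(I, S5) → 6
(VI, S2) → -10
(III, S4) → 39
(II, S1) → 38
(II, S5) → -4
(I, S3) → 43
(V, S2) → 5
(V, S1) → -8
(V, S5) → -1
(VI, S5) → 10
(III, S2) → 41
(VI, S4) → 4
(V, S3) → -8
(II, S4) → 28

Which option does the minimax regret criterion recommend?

Column bests: S1=38, S2=47, S3=43, S4=39, S5=42.
I regrets: 29, 16, 0, 10, 36 → max 36
II regrets: 0, 63, 34, 11, 46 → max 63
III regrets: 14, 6, 42, 0, 0 → max 42
IV regrets: 17, 0, 28, 9, 11 → max 28
V regrets: 46, 42, 51, 16, 43 → max 51
VI regrets: 24, 57, 42, 35, 32 → max 57
Smallest max regret = 28 → IV.

IV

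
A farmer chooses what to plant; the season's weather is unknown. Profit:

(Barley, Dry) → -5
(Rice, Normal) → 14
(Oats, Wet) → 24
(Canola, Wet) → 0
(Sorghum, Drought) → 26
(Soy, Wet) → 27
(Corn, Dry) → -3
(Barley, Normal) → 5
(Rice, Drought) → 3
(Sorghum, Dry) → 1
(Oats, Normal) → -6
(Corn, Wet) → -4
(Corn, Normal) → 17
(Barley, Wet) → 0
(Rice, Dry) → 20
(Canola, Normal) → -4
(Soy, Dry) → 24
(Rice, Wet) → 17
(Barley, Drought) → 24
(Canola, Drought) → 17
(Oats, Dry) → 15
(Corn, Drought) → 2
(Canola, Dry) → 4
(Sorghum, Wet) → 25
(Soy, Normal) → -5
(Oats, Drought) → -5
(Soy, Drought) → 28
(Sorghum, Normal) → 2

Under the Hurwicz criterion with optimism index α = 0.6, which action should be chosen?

Sorghum

Corn: 0.6·17 + 0.4·(-4) = 8.6
Rice: 0.6·20 + 0.4·3 = 13.2
Sorghum: 0.6·26 + 0.4·1 = 16
Canola: 0.6·17 + 0.4·(-4) = 8.6
Oats: 0.6·24 + 0.4·(-6) = 12
Barley: 0.6·24 + 0.4·(-5) = 12.4
Soy: 0.6·28 + 0.4·(-5) = 14.8
Highest Hurwicz score = 16 → Sorghum.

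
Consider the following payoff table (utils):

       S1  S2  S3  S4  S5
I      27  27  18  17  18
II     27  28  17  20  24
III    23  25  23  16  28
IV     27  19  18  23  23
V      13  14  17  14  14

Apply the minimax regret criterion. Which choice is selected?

II

Column bests: S1=27, S2=28, S3=23, S4=23, S5=28.
I regrets: 0, 1, 5, 6, 10 → max 10
II regrets: 0, 0, 6, 3, 4 → max 6
III regrets: 4, 3, 0, 7, 0 → max 7
IV regrets: 0, 9, 5, 0, 5 → max 9
V regrets: 14, 14, 6, 9, 14 → max 14
Smallest max regret = 6 → II.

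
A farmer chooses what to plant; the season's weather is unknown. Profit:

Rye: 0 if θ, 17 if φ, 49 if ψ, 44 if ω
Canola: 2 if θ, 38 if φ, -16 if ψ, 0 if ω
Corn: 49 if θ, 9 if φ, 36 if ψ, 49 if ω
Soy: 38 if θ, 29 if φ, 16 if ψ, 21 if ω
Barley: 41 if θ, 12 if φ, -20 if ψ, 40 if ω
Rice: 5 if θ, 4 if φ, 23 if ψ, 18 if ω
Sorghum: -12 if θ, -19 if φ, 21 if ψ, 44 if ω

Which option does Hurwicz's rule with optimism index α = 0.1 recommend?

Soy

Rye: 0.1·49 + 0.9·0 = 4.9
Canola: 0.1·38 + 0.9·(-16) = -10.6
Corn: 0.1·49 + 0.9·9 = 13
Soy: 0.1·38 + 0.9·16 = 18.2
Barley: 0.1·41 + 0.9·(-20) = -13.9
Rice: 0.1·23 + 0.9·4 = 5.9
Sorghum: 0.1·44 + 0.9·(-19) = -12.7
Highest Hurwicz score = 18.2 → Soy.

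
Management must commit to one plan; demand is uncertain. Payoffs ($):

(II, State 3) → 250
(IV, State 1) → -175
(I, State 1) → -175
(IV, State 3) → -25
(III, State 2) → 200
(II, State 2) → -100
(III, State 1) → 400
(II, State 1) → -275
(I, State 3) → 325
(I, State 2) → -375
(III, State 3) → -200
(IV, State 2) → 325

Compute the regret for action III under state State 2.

Best payoff under State 2 is 325.
Regret = 325 − 200 = 125.

125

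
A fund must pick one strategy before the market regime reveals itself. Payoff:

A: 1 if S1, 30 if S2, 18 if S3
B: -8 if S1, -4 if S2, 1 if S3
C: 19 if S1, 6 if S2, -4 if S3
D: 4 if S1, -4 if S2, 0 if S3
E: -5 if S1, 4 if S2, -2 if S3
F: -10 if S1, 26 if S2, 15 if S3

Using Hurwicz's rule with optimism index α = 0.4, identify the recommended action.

A

A: 0.4·30 + 0.6·1 = 12.6
B: 0.4·1 + 0.6·(-8) = -4.4
C: 0.4·19 + 0.6·(-4) = 5.2
D: 0.4·4 + 0.6·(-4) = -0.8
E: 0.4·4 + 0.6·(-5) = -1.4
F: 0.4·26 + 0.6·(-10) = 4.4
Highest Hurwicz score = 12.6 → A.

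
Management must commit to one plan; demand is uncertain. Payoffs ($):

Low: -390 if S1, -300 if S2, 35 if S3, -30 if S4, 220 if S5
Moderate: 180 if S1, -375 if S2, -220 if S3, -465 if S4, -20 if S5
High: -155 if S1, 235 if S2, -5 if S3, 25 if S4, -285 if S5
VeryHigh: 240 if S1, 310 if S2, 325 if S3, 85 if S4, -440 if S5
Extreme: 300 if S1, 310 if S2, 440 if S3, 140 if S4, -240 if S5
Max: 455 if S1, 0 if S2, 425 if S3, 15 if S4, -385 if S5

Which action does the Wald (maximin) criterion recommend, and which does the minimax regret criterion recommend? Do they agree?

maximin → Extreme; minimax regret → Extreme (agree)

Row minima: Low=-390, Moderate=-465, High=-285, VeryHigh=-440, Extreme=-240, Max=-385
Best worst-case = -240 → Extreme.
Column bests: S1=455, S2=310, S3=440, S4=140, S5=220.
Low regrets: 845, 610, 405, 170, 0 → max 845
Moderate regrets: 275, 685, 660, 605, 240 → max 685
High regrets: 610, 75, 445, 115, 505 → max 610
VeryHigh regrets: 215, 0, 115, 55, 660 → max 660
Extreme regrets: 155, 0, 0, 0, 460 → max 460
Max regrets: 0, 310, 15, 125, 605 → max 605
Smallest max regret = 460 → Extreme.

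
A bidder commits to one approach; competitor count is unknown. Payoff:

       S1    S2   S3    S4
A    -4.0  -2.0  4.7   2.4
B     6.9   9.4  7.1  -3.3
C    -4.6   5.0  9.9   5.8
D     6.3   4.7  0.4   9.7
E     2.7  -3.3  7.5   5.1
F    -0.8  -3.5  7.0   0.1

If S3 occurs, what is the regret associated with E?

2.4

Best payoff under S3 is 9.9.
Regret = 9.9 − 7.5 = 2.4.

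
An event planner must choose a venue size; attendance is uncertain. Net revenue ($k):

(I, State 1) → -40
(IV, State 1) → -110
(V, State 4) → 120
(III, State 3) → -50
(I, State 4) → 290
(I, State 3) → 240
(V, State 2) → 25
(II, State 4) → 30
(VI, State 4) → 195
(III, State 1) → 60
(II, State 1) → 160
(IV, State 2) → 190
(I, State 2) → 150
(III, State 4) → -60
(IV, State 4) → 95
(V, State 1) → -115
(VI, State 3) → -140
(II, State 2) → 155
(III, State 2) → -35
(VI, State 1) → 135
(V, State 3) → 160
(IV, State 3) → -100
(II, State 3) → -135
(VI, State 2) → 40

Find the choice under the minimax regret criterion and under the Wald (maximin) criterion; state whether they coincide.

minimax regret → I; maximin → I (agree)

Column bests: State 1=160, State 2=190, State 3=240, State 4=290.
I regrets: 200, 40, 0, 0 → max 200
II regrets: 0, 35, 375, 260 → max 375
III regrets: 100, 225, 290, 350 → max 350
IV regrets: 270, 0, 340, 195 → max 340
V regrets: 275, 165, 80, 170 → max 275
VI regrets: 25, 150, 380, 95 → max 380
Smallest max regret = 200 → I.
Row minima: I=-40, II=-135, III=-60, IV=-110, V=-115, VI=-140
Best worst-case = -40 → I.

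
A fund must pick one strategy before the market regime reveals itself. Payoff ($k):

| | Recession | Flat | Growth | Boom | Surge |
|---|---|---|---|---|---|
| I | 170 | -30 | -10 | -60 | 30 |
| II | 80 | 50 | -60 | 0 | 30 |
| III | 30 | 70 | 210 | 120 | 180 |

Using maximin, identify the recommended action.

III

Row minima: I=-60, II=-60, III=30
Best worst-case = 30 → III.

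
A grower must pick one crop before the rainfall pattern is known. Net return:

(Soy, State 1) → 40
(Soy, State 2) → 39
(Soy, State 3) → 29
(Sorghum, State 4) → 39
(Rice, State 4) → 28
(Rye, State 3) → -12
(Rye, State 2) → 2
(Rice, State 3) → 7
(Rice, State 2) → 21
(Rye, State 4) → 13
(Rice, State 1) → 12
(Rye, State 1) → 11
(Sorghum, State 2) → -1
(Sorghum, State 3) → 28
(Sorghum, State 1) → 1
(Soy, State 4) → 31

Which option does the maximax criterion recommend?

Soy

Row maxima: Sorghum=39, Soy=40, Rice=28, Rye=13
Best best-case = 40 → Soy.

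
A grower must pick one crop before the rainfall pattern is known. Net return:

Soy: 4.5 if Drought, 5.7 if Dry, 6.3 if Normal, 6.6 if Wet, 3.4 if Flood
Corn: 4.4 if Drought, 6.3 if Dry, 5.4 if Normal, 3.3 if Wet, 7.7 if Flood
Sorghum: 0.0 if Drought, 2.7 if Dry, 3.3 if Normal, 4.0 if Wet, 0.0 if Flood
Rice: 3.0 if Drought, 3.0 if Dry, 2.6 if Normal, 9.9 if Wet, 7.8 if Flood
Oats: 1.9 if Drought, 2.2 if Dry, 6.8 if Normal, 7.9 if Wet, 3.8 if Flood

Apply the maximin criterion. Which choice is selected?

Row minima: Soy=3.4, Corn=3.3, Sorghum=0.0, Rice=2.6, Oats=1.9
Best worst-case = 3.4 → Soy.

Soy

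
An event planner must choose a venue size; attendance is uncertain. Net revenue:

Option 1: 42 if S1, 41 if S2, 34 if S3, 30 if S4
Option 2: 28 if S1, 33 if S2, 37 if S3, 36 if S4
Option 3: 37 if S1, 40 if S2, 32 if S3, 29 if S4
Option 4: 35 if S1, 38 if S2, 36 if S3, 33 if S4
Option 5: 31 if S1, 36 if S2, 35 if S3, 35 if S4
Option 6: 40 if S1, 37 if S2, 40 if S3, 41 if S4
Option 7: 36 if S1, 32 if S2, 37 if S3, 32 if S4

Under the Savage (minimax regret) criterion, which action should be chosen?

Column bests: S1=42, S2=41, S3=40, S4=41.
Option 1 regrets: 0, 0, 6, 11 → max 11
Option 2 regrets: 14, 8, 3, 5 → max 14
Option 3 regrets: 5, 1, 8, 12 → max 12
Option 4 regrets: 7, 3, 4, 8 → max 8
Option 5 regrets: 11, 5, 5, 6 → max 11
Option 6 regrets: 2, 4, 0, 0 → max 4
Option 7 regrets: 6, 9, 3, 9 → max 9
Smallest max regret = 4 → Option 6.

Option 6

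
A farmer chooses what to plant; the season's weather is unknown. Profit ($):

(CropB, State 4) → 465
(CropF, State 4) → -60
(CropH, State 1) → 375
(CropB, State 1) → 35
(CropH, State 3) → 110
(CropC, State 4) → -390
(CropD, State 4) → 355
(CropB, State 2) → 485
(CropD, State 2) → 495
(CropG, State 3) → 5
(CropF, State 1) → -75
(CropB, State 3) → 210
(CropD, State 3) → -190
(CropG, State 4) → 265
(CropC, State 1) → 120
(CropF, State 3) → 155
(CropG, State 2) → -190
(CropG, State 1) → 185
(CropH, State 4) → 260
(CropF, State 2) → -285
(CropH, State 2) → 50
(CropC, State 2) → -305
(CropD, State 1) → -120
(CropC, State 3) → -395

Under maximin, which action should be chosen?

CropH

Row minima: CropC=-395, CropB=35, CropD=-190, CropH=50, CropG=-190, CropF=-285
Best worst-case = 50 → CropH.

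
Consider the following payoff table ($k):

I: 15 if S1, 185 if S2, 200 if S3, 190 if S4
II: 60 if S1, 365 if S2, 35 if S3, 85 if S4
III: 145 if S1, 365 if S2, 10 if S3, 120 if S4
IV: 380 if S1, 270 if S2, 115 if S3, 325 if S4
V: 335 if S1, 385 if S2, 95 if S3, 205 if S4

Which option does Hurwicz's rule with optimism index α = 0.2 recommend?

IV

I: 0.2·200 + 0.8·15 = 52
II: 0.2·365 + 0.8·35 = 101
III: 0.2·365 + 0.8·10 = 81
IV: 0.2·380 + 0.8·115 = 168
V: 0.2·385 + 0.8·95 = 153
Highest Hurwicz score = 168 → IV.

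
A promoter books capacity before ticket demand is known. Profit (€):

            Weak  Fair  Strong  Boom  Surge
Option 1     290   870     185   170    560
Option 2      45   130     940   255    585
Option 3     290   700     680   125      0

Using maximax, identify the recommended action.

Row maxima: Option 1=870, Option 2=940, Option 3=700
Best best-case = 940 → Option 2.

Option 2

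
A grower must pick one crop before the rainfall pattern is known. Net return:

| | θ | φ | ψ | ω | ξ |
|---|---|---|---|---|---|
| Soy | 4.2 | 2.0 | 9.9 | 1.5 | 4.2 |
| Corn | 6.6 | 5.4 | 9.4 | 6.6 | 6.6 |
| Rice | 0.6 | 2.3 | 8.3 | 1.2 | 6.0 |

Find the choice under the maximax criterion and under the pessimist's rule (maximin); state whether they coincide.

Row maxima: Soy=9.9, Corn=9.4, Rice=8.3
Best best-case = 9.9 → Soy.
Row minima: Soy=1.5, Corn=5.4, Rice=0.6
Best worst-case = 5.4 → Corn.

maximax → Soy; maximin → Corn (disagree)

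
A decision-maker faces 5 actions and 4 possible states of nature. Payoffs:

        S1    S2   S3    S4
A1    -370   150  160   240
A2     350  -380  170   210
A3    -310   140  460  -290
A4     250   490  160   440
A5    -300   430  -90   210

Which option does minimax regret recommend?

A4

Column bests: S1=350, S2=490, S3=460, S4=440.
A1 regrets: 720, 340, 300, 200 → max 720
A2 regrets: 0, 870, 290, 230 → max 870
A3 regrets: 660, 350, 0, 730 → max 730
A4 regrets: 100, 0, 300, 0 → max 300
A5 regrets: 650, 60, 550, 230 → max 650
Smallest max regret = 300 → A4.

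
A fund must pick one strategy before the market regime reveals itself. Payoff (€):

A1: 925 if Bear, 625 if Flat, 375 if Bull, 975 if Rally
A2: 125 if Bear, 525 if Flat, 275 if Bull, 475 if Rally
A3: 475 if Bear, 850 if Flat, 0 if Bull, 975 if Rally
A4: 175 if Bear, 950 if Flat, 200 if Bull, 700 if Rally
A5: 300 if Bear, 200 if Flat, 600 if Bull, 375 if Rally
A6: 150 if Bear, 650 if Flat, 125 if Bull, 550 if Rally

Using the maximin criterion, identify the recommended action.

A1

Row minima: A1=375, A2=125, A3=0, A4=175, A5=200, A6=125
Best worst-case = 375 → A1.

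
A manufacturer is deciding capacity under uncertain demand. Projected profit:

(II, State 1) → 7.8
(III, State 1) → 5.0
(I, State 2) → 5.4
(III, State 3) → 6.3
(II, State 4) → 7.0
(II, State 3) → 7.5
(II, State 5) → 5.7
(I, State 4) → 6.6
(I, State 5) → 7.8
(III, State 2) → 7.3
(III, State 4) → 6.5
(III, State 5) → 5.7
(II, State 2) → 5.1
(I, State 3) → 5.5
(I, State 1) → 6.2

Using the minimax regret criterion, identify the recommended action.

Column bests: State 1=7.8, State 2=7.3, State 3=7.5, State 4=7.0, State 5=7.8.
I regrets: 1.6, 1.9, 2.0, 0.4, 0.0 → max 2.0
II regrets: 0.0, 2.2, 0.0, 0.0, 2.1 → max 2.2
III regrets: 2.8, 0.0, 1.2, 0.5, 2.1 → max 2.8
Smallest max regret = 2.0 → I.

I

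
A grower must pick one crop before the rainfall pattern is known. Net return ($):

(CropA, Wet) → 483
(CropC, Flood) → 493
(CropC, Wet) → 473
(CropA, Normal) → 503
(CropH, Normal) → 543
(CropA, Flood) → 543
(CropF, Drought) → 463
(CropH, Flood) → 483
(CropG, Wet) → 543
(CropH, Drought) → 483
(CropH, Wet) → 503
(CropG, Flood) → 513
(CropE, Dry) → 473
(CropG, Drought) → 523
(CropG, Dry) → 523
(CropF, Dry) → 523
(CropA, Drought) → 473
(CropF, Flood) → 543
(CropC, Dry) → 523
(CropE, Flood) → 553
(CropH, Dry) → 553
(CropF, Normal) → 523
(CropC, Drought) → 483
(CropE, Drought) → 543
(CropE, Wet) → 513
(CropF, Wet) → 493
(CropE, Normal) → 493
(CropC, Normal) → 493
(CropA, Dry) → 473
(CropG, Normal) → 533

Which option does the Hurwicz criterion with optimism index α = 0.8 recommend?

CropF: 0.8·543 + 0.2·463 = 527
CropC: 0.8·523 + 0.2·473 = 513
CropG: 0.8·543 + 0.2·513 = 537
CropA: 0.8·543 + 0.2·473 = 529
CropE: 0.8·553 + 0.2·473 = 537
CropH: 0.8·553 + 0.2·483 = 539
Highest Hurwicz score = 539 → CropH.

CropH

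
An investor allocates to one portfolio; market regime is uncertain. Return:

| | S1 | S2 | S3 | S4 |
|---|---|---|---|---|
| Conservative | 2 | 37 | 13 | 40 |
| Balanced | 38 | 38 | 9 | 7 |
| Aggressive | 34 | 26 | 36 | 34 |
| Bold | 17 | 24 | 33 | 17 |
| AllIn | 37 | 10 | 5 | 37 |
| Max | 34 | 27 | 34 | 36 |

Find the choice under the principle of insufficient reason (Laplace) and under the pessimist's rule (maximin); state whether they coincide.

laplace → Max; maximin → Max (agree)

Row averages: Conservative=23, Balanced=23, Aggressive=32.5, Bold=22.75, AllIn=22.25, Max=32.75
Highest average = 32.75 → Max.
Row minima: Conservative=2, Balanced=7, Aggressive=26, Bold=17, AllIn=5, Max=27
Best worst-case = 27 → Max.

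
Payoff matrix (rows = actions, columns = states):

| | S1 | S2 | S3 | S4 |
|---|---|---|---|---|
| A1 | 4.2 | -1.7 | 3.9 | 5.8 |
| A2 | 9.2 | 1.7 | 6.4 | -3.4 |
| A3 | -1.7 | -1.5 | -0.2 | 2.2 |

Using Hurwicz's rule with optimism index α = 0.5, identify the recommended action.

A2

A1: 0.5·5.8 + 0.5·(-1.7) = 2.05
A2: 0.5·9.2 + 0.5·(-3.4) = 2.9
A3: 0.5·2.2 + 0.5·(-1.7) = 0.25
Highest Hurwicz score = 2.9 → A2.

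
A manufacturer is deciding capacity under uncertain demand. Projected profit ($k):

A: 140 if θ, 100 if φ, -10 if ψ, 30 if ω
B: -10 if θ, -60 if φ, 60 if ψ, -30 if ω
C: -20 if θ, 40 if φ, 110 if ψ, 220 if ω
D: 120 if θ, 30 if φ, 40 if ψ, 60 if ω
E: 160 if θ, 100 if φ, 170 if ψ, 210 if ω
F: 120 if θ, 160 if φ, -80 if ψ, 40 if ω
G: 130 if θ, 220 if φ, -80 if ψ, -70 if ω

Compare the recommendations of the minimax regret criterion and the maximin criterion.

Column bests: θ=160, φ=220, ψ=170, ω=220.
A regrets: 20, 120, 180, 190 → max 190
B regrets: 170, 280, 110, 250 → max 280
C regrets: 180, 180, 60, 0 → max 180
D regrets: 40, 190, 130, 160 → max 190
E regrets: 0, 120, 0, 10 → max 120
F regrets: 40, 60, 250, 180 → max 250
G regrets: 30, 0, 250, 290 → max 290
Smallest max regret = 120 → E.
Row minima: A=-10, B=-60, C=-20, D=30, E=100, F=-80, G=-80
Best worst-case = 100 → E.

minimax regret → E; maximin → E (agree)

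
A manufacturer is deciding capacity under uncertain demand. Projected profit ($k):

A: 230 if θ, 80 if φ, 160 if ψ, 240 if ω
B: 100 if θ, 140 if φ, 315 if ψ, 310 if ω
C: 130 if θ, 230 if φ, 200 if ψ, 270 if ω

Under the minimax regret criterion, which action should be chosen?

Column bests: θ=230, φ=230, ψ=315, ω=310.
A regrets: 0, 150, 155, 70 → max 155
B regrets: 130, 90, 0, 0 → max 130
C regrets: 100, 0, 115, 40 → max 115
Smallest max regret = 115 → C.

C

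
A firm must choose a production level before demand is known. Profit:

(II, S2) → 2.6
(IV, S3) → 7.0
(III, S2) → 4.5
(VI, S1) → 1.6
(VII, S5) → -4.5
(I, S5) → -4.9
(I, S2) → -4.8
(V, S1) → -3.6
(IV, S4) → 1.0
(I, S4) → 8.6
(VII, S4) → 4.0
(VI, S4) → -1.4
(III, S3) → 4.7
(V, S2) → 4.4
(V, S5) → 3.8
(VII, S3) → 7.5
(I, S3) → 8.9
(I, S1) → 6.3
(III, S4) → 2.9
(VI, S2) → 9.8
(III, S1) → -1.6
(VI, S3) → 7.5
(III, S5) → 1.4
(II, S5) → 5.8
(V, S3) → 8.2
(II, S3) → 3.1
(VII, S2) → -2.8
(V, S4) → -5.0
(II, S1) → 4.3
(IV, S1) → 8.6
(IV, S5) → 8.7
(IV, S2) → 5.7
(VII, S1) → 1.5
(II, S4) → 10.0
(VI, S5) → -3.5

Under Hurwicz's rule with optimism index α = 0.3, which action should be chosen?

II

I: 0.3·8.9 + 0.7·(-4.9) = -0.76
II: 0.3·10.0 + 0.7·2.6 = 4.82
III: 0.3·4.7 + 0.7·(-1.6) = 0.29
IV: 0.3·8.7 + 0.7·1.0 = 3.31
V: 0.3·8.2 + 0.7·(-5.0) = -1.04
VI: 0.3·9.8 + 0.7·(-3.5) = 0.49
VII: 0.3·7.5 + 0.7·(-4.5) = -0.9
Highest Hurwicz score = 4.82 → II.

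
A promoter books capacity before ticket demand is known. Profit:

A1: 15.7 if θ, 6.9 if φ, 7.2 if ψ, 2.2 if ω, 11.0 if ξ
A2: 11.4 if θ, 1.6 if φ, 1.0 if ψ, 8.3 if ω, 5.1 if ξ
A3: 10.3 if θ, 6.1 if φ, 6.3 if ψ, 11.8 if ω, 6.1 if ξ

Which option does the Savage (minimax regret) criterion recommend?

A3

Column bests: θ=15.7, φ=6.9, ψ=7.2, ω=11.8, ξ=11.0.
A1 regrets: 0.0, 0.0, 0.0, 9.6, 0.0 → max 9.6
A2 regrets: 4.3, 5.3, 6.2, 3.5, 5.9 → max 6.2
A3 regrets: 5.4, 0.8, 0.9, 0.0, 4.9 → max 5.4
Smallest max regret = 5.4 → A3.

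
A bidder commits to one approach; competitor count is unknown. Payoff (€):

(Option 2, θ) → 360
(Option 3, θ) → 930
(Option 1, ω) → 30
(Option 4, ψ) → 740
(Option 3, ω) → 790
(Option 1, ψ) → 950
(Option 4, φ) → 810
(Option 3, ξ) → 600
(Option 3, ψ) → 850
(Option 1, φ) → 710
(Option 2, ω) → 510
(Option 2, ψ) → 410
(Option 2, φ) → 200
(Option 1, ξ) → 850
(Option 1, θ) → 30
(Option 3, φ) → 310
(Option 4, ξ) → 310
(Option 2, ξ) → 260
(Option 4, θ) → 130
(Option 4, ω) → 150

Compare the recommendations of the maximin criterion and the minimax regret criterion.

maximin → Option 3; minimax regret → Option 3 (agree)

Row minima: Option 1=30, Option 2=200, Option 3=310, Option 4=130
Best worst-case = 310 → Option 3.
Column bests: θ=930, φ=810, ψ=950, ω=790, ξ=850.
Option 1 regrets: 900, 100, 0, 760, 0 → max 900
Option 2 regrets: 570, 610, 540, 280, 590 → max 610
Option 3 regrets: 0, 500, 100, 0, 250 → max 500
Option 4 regrets: 800, 0, 210, 640, 540 → max 800
Smallest max regret = 500 → Option 3.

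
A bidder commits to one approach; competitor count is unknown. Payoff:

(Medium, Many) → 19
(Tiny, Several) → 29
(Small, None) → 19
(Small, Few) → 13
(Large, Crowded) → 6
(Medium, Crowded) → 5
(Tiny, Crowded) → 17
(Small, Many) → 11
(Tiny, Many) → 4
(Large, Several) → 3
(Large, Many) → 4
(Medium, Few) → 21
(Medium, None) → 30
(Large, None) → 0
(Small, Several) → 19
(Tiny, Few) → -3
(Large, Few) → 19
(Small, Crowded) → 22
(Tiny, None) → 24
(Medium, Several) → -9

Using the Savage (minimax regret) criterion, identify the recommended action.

Column bests: None=30, Few=21, Several=29, Many=19, Crowded=22.
Tiny regrets: 6, 24, 0, 15, 5 → max 24
Small regrets: 11, 8, 10, 8, 0 → max 11
Medium regrets: 0, 0, 38, 0, 17 → max 38
Large regrets: 30, 2, 26, 15, 16 → max 30
Smallest max regret = 11 → Small.

Small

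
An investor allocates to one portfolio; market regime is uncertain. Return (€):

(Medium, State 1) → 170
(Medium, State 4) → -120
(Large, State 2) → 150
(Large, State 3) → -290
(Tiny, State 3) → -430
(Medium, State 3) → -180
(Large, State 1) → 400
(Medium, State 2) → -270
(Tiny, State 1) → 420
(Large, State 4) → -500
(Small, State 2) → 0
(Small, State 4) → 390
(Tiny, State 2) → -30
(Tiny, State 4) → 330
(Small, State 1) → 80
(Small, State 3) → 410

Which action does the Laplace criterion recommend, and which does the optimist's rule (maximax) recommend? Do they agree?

Row averages: Tiny=72.5, Small=220, Medium=-100, Large=-60
Highest average = 220 → Small.
Row maxima: Tiny=420, Small=410, Medium=170, Large=400
Best best-case = 420 → Tiny.

laplace → Small; maximax → Tiny (disagree)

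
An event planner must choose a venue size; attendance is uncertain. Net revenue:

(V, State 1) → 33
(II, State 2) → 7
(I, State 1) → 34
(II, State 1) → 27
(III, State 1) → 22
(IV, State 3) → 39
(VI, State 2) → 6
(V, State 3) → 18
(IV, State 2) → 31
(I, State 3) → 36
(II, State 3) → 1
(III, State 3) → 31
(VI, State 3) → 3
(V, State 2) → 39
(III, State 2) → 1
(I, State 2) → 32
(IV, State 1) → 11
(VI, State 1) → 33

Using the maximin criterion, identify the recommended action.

I

Row minima: I=32, II=1, III=1, IV=11, V=18, VI=3
Best worst-case = 32 → I.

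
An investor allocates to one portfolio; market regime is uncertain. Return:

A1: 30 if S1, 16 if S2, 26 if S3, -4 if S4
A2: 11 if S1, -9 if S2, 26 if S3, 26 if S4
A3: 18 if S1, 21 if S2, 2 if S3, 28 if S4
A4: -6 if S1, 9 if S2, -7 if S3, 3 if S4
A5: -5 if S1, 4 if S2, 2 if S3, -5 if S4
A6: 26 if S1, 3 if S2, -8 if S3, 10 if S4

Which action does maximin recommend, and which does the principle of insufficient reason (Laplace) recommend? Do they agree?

Row minima: A1=-4, A2=-9, A3=2, A4=-7, A5=-5, A6=-8
Best worst-case = 2 → A3.
Row averages: A1=17, A2=13.5, A3=17.25, A4=-0.25, A5=-1, A6=7.75
Highest average = 17.25 → A3.

maximin → A3; laplace → A3 (agree)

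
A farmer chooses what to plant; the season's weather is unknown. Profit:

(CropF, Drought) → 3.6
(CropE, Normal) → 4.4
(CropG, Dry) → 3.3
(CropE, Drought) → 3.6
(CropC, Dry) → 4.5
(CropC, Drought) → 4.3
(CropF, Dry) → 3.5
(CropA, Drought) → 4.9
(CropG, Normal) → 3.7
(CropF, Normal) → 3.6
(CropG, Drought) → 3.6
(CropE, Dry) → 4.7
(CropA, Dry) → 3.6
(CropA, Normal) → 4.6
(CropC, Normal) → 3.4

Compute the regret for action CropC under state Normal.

Best payoff under Normal is 4.6.
Regret = 4.6 − 3.4 = 1.2.

1.2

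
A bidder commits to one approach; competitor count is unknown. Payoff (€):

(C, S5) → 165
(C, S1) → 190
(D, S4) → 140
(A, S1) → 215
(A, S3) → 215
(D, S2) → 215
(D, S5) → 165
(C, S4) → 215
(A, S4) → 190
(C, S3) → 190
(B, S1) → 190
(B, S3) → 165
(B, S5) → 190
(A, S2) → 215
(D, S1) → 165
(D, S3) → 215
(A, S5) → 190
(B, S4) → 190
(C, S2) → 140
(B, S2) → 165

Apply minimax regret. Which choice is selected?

Column bests: S1=215, S2=215, S3=215, S4=215, S5=190.
A regrets: 0, 0, 0, 25, 0 → max 25
B regrets: 25, 50, 50, 25, 0 → max 50
C regrets: 25, 75, 25, 0, 25 → max 75
D regrets: 50, 0, 0, 75, 25 → max 75
Smallest max regret = 25 → A.

A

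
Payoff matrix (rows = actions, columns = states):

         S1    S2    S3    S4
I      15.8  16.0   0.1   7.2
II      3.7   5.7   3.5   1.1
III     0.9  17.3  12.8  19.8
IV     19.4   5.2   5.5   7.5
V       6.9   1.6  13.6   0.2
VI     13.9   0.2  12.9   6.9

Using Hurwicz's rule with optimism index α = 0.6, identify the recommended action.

IV

I: 0.6·16.0 + 0.4·0.1 = 9.64
II: 0.6·5.7 + 0.4·1.1 = 3.86
III: 0.6·19.8 + 0.4·0.9 = 12.24
IV: 0.6·19.4 + 0.4·5.2 = 13.72
V: 0.6·13.6 + 0.4·0.2 = 8.24
VI: 0.6·13.9 + 0.4·0.2 = 8.42
Highest Hurwicz score = 13.72 → IV.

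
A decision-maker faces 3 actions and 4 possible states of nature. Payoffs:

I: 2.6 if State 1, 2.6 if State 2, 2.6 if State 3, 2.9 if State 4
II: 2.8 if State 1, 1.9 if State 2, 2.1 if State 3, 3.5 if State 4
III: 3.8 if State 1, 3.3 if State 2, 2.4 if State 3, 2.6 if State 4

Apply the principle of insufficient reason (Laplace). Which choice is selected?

Row averages: I=2.675, II=2.575, III=3.025
Highest average = 3.025 → III.

III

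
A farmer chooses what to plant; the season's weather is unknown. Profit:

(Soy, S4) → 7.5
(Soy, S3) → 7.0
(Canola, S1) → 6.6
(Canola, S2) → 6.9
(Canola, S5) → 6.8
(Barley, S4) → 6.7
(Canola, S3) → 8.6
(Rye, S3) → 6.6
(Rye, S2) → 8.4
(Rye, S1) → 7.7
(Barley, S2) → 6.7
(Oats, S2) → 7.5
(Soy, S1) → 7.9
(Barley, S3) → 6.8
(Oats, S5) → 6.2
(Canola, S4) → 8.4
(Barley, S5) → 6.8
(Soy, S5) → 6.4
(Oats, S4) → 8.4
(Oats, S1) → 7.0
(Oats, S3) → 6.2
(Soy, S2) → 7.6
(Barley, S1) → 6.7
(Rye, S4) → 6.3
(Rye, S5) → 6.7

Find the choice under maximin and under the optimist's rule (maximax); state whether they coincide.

maximin → Barley; maximax → Canola (disagree)

Row minima: Canola=6.6, Barley=6.7, Rye=6.3, Oats=6.2, Soy=6.4
Best worst-case = 6.7 → Barley.
Row maxima: Canola=8.6, Barley=6.8, Rye=8.4, Oats=8.4, Soy=7.9
Best best-case = 8.6 → Canola.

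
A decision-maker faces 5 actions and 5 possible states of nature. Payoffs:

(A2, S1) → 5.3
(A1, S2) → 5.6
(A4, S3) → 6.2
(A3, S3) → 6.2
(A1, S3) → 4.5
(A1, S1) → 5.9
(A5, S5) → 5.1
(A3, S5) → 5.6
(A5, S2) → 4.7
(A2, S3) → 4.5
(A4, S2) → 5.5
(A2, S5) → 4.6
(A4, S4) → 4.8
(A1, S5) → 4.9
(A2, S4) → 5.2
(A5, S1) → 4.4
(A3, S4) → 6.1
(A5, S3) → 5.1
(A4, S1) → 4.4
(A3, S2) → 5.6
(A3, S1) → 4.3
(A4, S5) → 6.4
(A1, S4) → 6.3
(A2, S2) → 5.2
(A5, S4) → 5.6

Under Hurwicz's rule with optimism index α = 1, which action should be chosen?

A1: 1·6.3 + 0·4.5 = 6.3
A2: 1·5.3 + 0·4.5 = 5.3
A3: 1·6.2 + 0·4.3 = 6.2
A4: 1·6.4 + 0·4.4 = 6.4
A5: 1·5.6 + 0·4.4 = 5.6
Highest Hurwicz score = 6.4 → A4.

A4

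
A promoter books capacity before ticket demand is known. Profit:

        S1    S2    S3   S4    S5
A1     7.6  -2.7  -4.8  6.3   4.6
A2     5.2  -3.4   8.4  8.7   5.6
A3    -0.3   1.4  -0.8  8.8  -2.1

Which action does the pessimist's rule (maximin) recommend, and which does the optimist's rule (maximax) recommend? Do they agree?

maximin → A3; maximax → A3 (agree)

Row minima: A1=-4.8, A2=-3.4, A3=-2.1
Best worst-case = -2.1 → A3.
Row maxima: A1=7.6, A2=8.7, A3=8.8
Best best-case = 8.8 → A3.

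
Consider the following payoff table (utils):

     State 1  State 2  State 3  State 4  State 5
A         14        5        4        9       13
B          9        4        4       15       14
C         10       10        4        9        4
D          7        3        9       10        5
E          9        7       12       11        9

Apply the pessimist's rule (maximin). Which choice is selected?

E

Row minima: A=4, B=4, C=4, D=3, E=7
Best worst-case = 7 → E.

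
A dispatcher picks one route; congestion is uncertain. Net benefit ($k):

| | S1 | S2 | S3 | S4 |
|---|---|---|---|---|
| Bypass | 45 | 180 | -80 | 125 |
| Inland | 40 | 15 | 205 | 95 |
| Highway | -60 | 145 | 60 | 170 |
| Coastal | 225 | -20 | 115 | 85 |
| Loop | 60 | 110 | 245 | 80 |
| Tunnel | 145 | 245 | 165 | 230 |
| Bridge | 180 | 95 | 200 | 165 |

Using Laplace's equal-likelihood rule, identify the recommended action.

Tunnel

Row averages: Bypass=67.5, Inland=88.75, Highway=78.75, Coastal=101.25, Loop=123.75, Tunnel=196.25, Bridge=160
Highest average = 196.25 → Tunnel.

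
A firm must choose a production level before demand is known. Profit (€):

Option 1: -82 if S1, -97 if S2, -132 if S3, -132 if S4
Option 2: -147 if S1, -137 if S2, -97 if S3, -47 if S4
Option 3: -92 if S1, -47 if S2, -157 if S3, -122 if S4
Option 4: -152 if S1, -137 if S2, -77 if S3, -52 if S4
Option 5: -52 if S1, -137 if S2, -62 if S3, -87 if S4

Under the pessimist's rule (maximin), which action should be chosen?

Row minima: Option 1=-132, Option 2=-147, Option 3=-157, Option 4=-152, Option 5=-137
Best worst-case = -132 → Option 1.

Option 1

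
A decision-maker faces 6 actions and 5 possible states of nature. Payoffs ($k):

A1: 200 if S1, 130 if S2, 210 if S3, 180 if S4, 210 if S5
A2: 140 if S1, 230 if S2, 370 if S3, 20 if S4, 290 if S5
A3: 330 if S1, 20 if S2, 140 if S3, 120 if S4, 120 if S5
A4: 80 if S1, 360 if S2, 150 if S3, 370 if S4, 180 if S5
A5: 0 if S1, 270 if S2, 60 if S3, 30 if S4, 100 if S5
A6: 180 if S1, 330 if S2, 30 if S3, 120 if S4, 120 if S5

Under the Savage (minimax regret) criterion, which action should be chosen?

Column bests: S1=330, S2=360, S3=370, S4=370, S5=290.
A1 regrets: 130, 230, 160, 190, 80 → max 230
A2 regrets: 190, 130, 0, 350, 0 → max 350
A3 regrets: 0, 340, 230, 250, 170 → max 340
A4 regrets: 250, 0, 220, 0, 110 → max 250
A5 regrets: 330, 90, 310, 340, 190 → max 340
A6 regrets: 150, 30, 340, 250, 170 → max 340
Smallest max regret = 230 → A1.

A1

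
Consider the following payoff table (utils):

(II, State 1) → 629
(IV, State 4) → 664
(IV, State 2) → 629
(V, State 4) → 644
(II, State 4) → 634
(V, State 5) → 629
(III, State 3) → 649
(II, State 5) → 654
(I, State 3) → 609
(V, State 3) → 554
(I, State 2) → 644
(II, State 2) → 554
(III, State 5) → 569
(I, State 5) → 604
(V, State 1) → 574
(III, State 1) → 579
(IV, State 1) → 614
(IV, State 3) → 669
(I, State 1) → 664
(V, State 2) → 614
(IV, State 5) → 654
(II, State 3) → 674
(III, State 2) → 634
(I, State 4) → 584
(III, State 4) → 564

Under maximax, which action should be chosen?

II

Row maxima: I=664, II=674, III=649, IV=669, V=644
Best best-case = 674 → II.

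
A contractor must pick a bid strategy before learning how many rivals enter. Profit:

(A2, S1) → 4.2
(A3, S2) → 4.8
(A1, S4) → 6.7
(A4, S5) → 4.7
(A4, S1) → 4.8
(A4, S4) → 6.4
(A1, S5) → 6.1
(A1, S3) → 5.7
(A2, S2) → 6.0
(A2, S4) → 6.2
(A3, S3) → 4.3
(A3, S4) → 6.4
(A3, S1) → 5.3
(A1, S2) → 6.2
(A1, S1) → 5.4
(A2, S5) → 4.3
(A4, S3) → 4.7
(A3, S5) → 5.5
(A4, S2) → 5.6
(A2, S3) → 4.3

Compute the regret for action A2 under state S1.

1.2

Best payoff under S1 is 5.4.
Regret = 5.4 − 4.2 = 1.2.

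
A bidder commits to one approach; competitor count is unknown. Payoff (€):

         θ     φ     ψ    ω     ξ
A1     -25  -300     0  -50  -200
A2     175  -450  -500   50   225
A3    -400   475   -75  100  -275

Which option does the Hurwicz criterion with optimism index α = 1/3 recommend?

A1: 1/3·0 + 2/3·(-300) = -200
A2: 1/3·225 + 2/3·(-500) = -775/3
A3: 1/3·475 + 2/3·(-400) = -325/3
Highest Hurwicz score = -325/3 → A3.

A3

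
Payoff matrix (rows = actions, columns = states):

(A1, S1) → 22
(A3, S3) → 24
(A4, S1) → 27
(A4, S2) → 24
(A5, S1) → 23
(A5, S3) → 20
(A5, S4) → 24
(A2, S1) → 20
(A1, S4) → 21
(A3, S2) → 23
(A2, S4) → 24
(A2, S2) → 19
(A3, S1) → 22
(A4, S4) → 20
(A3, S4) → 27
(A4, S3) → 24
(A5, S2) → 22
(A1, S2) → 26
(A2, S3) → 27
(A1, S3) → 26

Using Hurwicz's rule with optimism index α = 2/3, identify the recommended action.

A3

A1: 2/3·26 + 1/3·21 = 73/3
A2: 2/3·27 + 1/3·19 = 73/3
A3: 2/3·27 + 1/3·22 = 76/3
A4: 2/3·27 + 1/3·20 = 74/3
A5: 2/3·24 + 1/3·20 = 68/3
Highest Hurwicz score = 76/3 → A3.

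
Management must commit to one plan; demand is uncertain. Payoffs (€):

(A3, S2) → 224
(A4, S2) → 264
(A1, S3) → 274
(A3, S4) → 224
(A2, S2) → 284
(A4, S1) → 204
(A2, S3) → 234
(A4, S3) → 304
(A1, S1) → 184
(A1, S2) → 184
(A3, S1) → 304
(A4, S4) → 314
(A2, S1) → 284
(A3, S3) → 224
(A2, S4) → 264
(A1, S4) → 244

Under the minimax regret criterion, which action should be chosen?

A2

Column bests: S1=304, S2=284, S3=304, S4=314.
A1 regrets: 120, 100, 30, 70 → max 120
A2 regrets: 20, 0, 70, 50 → max 70
A3 regrets: 0, 60, 80, 90 → max 90
A4 regrets: 100, 20, 0, 0 → max 100
Smallest max regret = 70 → A2.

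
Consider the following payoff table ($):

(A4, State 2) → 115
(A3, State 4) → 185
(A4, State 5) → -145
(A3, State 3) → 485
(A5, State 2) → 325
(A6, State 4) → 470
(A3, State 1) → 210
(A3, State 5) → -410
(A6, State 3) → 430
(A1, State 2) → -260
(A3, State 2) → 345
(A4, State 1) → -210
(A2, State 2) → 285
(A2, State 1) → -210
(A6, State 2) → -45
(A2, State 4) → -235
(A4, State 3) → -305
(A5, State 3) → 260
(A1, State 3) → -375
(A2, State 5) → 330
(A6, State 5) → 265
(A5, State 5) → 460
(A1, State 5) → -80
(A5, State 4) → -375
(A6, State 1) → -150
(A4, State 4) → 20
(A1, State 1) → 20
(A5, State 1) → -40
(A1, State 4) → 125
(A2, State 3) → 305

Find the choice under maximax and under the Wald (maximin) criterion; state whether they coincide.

maximax → A3; maximin → A6 (disagree)

Row maxima: A1=125, A2=330, A3=485, A4=115, A5=460, A6=470
Best best-case = 485 → A3.
Row minima: A1=-375, A2=-235, A3=-410, A4=-305, A5=-375, A6=-150
Best worst-case = -150 → A6.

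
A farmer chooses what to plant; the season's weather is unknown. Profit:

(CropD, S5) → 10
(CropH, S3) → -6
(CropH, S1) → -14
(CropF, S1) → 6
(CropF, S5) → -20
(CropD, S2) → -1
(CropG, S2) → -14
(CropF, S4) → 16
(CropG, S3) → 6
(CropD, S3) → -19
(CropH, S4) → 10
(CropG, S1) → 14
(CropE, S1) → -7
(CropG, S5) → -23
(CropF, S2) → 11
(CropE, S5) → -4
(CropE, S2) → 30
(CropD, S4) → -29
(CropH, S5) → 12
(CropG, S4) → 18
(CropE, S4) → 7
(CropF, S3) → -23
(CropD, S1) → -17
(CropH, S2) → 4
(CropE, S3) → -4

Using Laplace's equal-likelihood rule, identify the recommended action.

Row averages: CropE=4.4, CropD=-11.2, CropG=0.2, CropF=-2, CropH=1.2
Highest average = 4.4 → CropE.

CropE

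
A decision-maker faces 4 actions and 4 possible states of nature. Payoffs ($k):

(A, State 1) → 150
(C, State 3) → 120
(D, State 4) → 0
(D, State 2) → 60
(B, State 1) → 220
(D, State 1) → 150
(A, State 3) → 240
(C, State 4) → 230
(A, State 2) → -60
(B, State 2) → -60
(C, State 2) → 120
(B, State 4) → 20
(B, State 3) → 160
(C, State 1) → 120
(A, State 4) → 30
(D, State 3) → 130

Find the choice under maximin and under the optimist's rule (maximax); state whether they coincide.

Row minima: A=-60, B=-60, C=120, D=0
Best worst-case = 120 → C.
Row maxima: A=240, B=220, C=230, D=150
Best best-case = 240 → A.

maximin → C; maximax → A (disagree)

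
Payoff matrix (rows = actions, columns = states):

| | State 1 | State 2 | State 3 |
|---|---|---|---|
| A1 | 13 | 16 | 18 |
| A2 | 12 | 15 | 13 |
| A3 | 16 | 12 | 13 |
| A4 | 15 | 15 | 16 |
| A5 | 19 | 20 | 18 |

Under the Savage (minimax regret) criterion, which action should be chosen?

Column bests: State 1=19, State 2=20, State 3=18.
A1 regrets: 6, 4, 0 → max 6
A2 regrets: 7, 5, 5 → max 7
A3 regrets: 3, 8, 5 → max 8
A4 regrets: 4, 5, 2 → max 5
A5 regrets: 0, 0, 0 → max 0
Smallest max regret = 0 → A5.

A5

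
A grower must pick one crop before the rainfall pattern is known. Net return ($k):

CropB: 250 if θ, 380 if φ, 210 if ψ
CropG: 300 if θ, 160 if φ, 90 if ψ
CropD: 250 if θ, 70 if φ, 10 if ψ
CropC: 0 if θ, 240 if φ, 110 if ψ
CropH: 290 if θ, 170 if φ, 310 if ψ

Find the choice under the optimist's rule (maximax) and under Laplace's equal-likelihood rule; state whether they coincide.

Row maxima: CropB=380, CropG=300, CropD=250, CropC=240, CropH=310
Best best-case = 380 → CropB.
Row averages: CropB=280, CropG=550/3, CropD=110, CropC=350/3, CropH=770/3
Highest average = 280 → CropB.

maximax → CropB; laplace → CropB (agree)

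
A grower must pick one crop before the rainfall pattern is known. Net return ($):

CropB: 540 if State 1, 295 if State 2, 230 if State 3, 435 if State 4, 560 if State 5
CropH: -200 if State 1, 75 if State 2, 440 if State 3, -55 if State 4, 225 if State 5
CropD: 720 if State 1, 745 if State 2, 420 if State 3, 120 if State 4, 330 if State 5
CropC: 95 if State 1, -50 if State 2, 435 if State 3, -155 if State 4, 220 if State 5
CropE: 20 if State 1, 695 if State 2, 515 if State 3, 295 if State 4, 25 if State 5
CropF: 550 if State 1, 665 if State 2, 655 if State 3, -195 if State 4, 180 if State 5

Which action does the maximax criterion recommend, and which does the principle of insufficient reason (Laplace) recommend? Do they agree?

maximax → CropD; laplace → CropD (agree)

Row maxima: CropB=560, CropH=440, CropD=745, CropC=435, CropE=695, CropF=665
Best best-case = 745 → CropD.
Row averages: CropB=412, CropH=97, CropD=467, CropC=109, CropE=310, CropF=371
Highest average = 467 → CropD.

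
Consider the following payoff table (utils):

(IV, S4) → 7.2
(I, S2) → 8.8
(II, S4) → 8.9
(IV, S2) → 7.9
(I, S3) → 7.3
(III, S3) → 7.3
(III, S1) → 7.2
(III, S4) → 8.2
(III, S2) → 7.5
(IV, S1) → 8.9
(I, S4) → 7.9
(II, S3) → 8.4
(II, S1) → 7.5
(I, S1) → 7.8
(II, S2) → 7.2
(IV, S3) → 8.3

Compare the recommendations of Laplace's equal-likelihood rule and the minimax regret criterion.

Row averages: I=7.95, II=8, III=7.55, IV=8.075
Highest average = 8.075 → IV.
Column bests: S1=8.9, S2=8.8, S3=8.4, S4=8.9.
I regrets: 1.1, 0.0, 1.1, 1.0 → max 1.1
II regrets: 1.4, 1.6, 0.0, 0.0 → max 1.6
III regrets: 1.7, 1.3, 1.1, 0.7 → max 1.7
IV regrets: 0.0, 0.9, 0.1, 1.7 → max 1.7
Smallest max regret = 1.1 → I.

laplace → IV; minimax regret → I (disagree)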